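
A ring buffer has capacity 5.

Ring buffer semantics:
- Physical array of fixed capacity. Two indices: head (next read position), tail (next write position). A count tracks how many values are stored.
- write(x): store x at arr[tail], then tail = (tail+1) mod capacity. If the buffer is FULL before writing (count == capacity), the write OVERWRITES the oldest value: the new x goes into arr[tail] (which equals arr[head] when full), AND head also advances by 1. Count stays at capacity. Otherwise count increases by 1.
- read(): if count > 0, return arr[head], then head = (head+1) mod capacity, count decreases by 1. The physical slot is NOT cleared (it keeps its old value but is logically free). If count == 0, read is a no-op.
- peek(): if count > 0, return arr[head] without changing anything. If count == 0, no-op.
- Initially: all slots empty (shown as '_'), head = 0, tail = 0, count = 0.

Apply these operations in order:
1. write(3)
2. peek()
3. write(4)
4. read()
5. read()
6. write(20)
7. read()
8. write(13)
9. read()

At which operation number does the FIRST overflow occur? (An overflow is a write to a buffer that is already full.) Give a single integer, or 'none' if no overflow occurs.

Answer: none

Derivation:
After op 1 (write(3)): arr=[3 _ _ _ _] head=0 tail=1 count=1
After op 2 (peek()): arr=[3 _ _ _ _] head=0 tail=1 count=1
After op 3 (write(4)): arr=[3 4 _ _ _] head=0 tail=2 count=2
After op 4 (read()): arr=[3 4 _ _ _] head=1 tail=2 count=1
After op 5 (read()): arr=[3 4 _ _ _] head=2 tail=2 count=0
After op 6 (write(20)): arr=[3 4 20 _ _] head=2 tail=3 count=1
After op 7 (read()): arr=[3 4 20 _ _] head=3 tail=3 count=0
After op 8 (write(13)): arr=[3 4 20 13 _] head=3 tail=4 count=1
After op 9 (read()): arr=[3 4 20 13 _] head=4 tail=4 count=0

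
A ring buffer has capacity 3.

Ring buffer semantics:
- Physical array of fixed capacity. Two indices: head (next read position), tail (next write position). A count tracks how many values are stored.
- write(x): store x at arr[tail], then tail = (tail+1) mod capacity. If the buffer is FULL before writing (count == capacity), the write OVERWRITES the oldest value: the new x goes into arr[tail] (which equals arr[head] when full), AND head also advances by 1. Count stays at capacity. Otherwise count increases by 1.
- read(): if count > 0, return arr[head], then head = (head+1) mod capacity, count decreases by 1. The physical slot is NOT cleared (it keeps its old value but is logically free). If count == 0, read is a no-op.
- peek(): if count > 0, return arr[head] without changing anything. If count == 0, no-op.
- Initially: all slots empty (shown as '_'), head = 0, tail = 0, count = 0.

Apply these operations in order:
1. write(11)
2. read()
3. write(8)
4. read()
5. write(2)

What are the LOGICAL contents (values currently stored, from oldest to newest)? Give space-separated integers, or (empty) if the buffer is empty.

After op 1 (write(11)): arr=[11 _ _] head=0 tail=1 count=1
After op 2 (read()): arr=[11 _ _] head=1 tail=1 count=0
After op 3 (write(8)): arr=[11 8 _] head=1 tail=2 count=1
After op 4 (read()): arr=[11 8 _] head=2 tail=2 count=0
After op 5 (write(2)): arr=[11 8 2] head=2 tail=0 count=1

Answer: 2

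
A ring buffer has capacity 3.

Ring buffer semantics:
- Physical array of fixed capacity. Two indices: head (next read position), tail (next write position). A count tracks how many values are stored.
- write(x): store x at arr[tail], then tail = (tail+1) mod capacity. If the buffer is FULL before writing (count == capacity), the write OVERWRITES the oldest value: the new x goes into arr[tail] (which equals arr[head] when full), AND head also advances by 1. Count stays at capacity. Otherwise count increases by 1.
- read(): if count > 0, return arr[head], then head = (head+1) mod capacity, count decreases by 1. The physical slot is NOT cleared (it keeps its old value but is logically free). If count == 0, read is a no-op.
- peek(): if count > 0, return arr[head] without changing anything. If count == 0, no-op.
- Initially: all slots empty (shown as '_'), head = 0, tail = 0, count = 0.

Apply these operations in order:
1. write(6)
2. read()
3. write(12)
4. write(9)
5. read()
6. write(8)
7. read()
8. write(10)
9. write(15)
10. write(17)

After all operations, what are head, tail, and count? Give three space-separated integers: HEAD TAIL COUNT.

Answer: 1 1 3

Derivation:
After op 1 (write(6)): arr=[6 _ _] head=0 tail=1 count=1
After op 2 (read()): arr=[6 _ _] head=1 tail=1 count=0
After op 3 (write(12)): arr=[6 12 _] head=1 tail=2 count=1
After op 4 (write(9)): arr=[6 12 9] head=1 tail=0 count=2
After op 5 (read()): arr=[6 12 9] head=2 tail=0 count=1
After op 6 (write(8)): arr=[8 12 9] head=2 tail=1 count=2
After op 7 (read()): arr=[8 12 9] head=0 tail=1 count=1
After op 8 (write(10)): arr=[8 10 9] head=0 tail=2 count=2
After op 9 (write(15)): arr=[8 10 15] head=0 tail=0 count=3
After op 10 (write(17)): arr=[17 10 15] head=1 tail=1 count=3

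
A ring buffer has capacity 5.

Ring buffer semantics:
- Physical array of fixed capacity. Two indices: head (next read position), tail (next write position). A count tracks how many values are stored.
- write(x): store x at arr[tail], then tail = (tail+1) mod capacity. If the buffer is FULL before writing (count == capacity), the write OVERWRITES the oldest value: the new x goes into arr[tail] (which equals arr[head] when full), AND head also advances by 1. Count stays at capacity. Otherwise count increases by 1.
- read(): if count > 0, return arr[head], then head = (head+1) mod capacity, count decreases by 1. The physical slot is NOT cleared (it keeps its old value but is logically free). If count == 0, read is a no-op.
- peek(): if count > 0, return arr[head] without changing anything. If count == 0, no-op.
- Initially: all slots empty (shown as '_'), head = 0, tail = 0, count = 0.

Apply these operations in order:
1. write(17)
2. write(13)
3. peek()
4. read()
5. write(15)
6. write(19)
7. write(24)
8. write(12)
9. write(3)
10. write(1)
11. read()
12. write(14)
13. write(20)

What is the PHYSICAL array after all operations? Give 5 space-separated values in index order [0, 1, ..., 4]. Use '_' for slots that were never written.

Answer: 12 3 1 14 20

Derivation:
After op 1 (write(17)): arr=[17 _ _ _ _] head=0 tail=1 count=1
After op 2 (write(13)): arr=[17 13 _ _ _] head=0 tail=2 count=2
After op 3 (peek()): arr=[17 13 _ _ _] head=0 tail=2 count=2
After op 4 (read()): arr=[17 13 _ _ _] head=1 tail=2 count=1
After op 5 (write(15)): arr=[17 13 15 _ _] head=1 tail=3 count=2
After op 6 (write(19)): arr=[17 13 15 19 _] head=1 tail=4 count=3
After op 7 (write(24)): arr=[17 13 15 19 24] head=1 tail=0 count=4
After op 8 (write(12)): arr=[12 13 15 19 24] head=1 tail=1 count=5
After op 9 (write(3)): arr=[12 3 15 19 24] head=2 tail=2 count=5
After op 10 (write(1)): arr=[12 3 1 19 24] head=3 tail=3 count=5
After op 11 (read()): arr=[12 3 1 19 24] head=4 tail=3 count=4
After op 12 (write(14)): arr=[12 3 1 14 24] head=4 tail=4 count=5
After op 13 (write(20)): arr=[12 3 1 14 20] head=0 tail=0 count=5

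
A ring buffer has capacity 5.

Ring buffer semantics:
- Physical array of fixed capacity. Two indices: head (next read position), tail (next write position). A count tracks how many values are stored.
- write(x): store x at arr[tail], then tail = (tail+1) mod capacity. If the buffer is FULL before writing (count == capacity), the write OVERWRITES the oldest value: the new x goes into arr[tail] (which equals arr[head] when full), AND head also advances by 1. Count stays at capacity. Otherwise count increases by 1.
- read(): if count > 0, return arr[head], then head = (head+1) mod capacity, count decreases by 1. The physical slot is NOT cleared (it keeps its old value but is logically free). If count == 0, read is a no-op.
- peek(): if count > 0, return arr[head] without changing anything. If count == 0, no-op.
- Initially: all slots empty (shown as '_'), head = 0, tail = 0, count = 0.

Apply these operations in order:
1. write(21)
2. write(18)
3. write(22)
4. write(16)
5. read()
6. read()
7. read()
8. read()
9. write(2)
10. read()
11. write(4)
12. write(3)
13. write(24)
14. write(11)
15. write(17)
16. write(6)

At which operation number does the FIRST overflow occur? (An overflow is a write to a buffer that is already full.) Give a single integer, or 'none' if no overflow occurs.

Answer: 16

Derivation:
After op 1 (write(21)): arr=[21 _ _ _ _] head=0 tail=1 count=1
After op 2 (write(18)): arr=[21 18 _ _ _] head=0 tail=2 count=2
After op 3 (write(22)): arr=[21 18 22 _ _] head=0 tail=3 count=3
After op 4 (write(16)): arr=[21 18 22 16 _] head=0 tail=4 count=4
After op 5 (read()): arr=[21 18 22 16 _] head=1 tail=4 count=3
After op 6 (read()): arr=[21 18 22 16 _] head=2 tail=4 count=2
After op 7 (read()): arr=[21 18 22 16 _] head=3 tail=4 count=1
After op 8 (read()): arr=[21 18 22 16 _] head=4 tail=4 count=0
After op 9 (write(2)): arr=[21 18 22 16 2] head=4 tail=0 count=1
After op 10 (read()): arr=[21 18 22 16 2] head=0 tail=0 count=0
After op 11 (write(4)): arr=[4 18 22 16 2] head=0 tail=1 count=1
After op 12 (write(3)): arr=[4 3 22 16 2] head=0 tail=2 count=2
After op 13 (write(24)): arr=[4 3 24 16 2] head=0 tail=3 count=3
After op 14 (write(11)): arr=[4 3 24 11 2] head=0 tail=4 count=4
After op 15 (write(17)): arr=[4 3 24 11 17] head=0 tail=0 count=5
After op 16 (write(6)): arr=[6 3 24 11 17] head=1 tail=1 count=5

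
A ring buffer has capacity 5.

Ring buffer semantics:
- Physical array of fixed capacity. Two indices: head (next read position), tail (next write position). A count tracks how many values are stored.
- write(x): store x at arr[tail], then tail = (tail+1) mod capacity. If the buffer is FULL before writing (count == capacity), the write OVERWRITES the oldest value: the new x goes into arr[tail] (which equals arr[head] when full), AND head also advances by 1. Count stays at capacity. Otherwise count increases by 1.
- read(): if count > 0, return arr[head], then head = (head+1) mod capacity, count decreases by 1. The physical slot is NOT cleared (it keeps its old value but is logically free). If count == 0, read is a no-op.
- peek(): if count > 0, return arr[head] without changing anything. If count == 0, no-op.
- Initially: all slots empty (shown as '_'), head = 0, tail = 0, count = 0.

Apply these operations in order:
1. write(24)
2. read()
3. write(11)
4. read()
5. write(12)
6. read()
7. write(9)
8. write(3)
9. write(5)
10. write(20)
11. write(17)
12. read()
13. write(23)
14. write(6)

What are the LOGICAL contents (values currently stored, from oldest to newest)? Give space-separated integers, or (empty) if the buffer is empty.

After op 1 (write(24)): arr=[24 _ _ _ _] head=0 tail=1 count=1
After op 2 (read()): arr=[24 _ _ _ _] head=1 tail=1 count=0
After op 3 (write(11)): arr=[24 11 _ _ _] head=1 tail=2 count=1
After op 4 (read()): arr=[24 11 _ _ _] head=2 tail=2 count=0
After op 5 (write(12)): arr=[24 11 12 _ _] head=2 tail=3 count=1
After op 6 (read()): arr=[24 11 12 _ _] head=3 tail=3 count=0
After op 7 (write(9)): arr=[24 11 12 9 _] head=3 tail=4 count=1
After op 8 (write(3)): arr=[24 11 12 9 3] head=3 tail=0 count=2
After op 9 (write(5)): arr=[5 11 12 9 3] head=3 tail=1 count=3
After op 10 (write(20)): arr=[5 20 12 9 3] head=3 tail=2 count=4
After op 11 (write(17)): arr=[5 20 17 9 3] head=3 tail=3 count=5
After op 12 (read()): arr=[5 20 17 9 3] head=4 tail=3 count=4
After op 13 (write(23)): arr=[5 20 17 23 3] head=4 tail=4 count=5
After op 14 (write(6)): arr=[5 20 17 23 6] head=0 tail=0 count=5

Answer: 5 20 17 23 6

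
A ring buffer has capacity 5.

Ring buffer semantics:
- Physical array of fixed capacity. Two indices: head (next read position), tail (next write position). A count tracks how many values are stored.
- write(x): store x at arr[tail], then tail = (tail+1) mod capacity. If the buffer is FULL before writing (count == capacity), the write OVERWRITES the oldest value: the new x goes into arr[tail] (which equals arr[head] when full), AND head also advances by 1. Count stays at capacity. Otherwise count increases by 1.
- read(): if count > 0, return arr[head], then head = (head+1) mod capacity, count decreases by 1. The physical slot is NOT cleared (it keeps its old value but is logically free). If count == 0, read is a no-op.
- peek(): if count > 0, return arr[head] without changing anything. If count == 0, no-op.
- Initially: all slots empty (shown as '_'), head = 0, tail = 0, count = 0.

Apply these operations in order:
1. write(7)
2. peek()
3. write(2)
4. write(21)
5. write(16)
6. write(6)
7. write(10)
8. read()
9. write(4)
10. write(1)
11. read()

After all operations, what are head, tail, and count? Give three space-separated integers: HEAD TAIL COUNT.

Answer: 4 3 4

Derivation:
After op 1 (write(7)): arr=[7 _ _ _ _] head=0 tail=1 count=1
After op 2 (peek()): arr=[7 _ _ _ _] head=0 tail=1 count=1
After op 3 (write(2)): arr=[7 2 _ _ _] head=0 tail=2 count=2
After op 4 (write(21)): arr=[7 2 21 _ _] head=0 tail=3 count=3
After op 5 (write(16)): arr=[7 2 21 16 _] head=0 tail=4 count=4
After op 6 (write(6)): arr=[7 2 21 16 6] head=0 tail=0 count=5
After op 7 (write(10)): arr=[10 2 21 16 6] head=1 tail=1 count=5
After op 8 (read()): arr=[10 2 21 16 6] head=2 tail=1 count=4
After op 9 (write(4)): arr=[10 4 21 16 6] head=2 tail=2 count=5
After op 10 (write(1)): arr=[10 4 1 16 6] head=3 tail=3 count=5
After op 11 (read()): arr=[10 4 1 16 6] head=4 tail=3 count=4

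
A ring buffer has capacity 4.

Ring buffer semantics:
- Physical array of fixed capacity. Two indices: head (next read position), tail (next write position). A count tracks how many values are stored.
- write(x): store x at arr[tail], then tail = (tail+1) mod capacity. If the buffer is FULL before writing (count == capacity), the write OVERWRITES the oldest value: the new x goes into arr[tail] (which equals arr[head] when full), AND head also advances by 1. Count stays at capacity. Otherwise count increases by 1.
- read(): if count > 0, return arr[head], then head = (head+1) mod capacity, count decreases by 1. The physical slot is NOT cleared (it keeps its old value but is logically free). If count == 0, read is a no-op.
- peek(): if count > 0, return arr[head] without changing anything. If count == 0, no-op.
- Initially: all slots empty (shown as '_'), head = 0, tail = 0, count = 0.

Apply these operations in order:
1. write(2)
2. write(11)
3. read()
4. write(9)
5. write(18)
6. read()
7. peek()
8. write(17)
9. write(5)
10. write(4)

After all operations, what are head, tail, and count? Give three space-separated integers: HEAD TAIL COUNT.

Answer: 3 3 4

Derivation:
After op 1 (write(2)): arr=[2 _ _ _] head=0 tail=1 count=1
After op 2 (write(11)): arr=[2 11 _ _] head=0 tail=2 count=2
After op 3 (read()): arr=[2 11 _ _] head=1 tail=2 count=1
After op 4 (write(9)): arr=[2 11 9 _] head=1 tail=3 count=2
After op 5 (write(18)): arr=[2 11 9 18] head=1 tail=0 count=3
After op 6 (read()): arr=[2 11 9 18] head=2 tail=0 count=2
After op 7 (peek()): arr=[2 11 9 18] head=2 tail=0 count=2
After op 8 (write(17)): arr=[17 11 9 18] head=2 tail=1 count=3
After op 9 (write(5)): arr=[17 5 9 18] head=2 tail=2 count=4
After op 10 (write(4)): arr=[17 5 4 18] head=3 tail=3 count=4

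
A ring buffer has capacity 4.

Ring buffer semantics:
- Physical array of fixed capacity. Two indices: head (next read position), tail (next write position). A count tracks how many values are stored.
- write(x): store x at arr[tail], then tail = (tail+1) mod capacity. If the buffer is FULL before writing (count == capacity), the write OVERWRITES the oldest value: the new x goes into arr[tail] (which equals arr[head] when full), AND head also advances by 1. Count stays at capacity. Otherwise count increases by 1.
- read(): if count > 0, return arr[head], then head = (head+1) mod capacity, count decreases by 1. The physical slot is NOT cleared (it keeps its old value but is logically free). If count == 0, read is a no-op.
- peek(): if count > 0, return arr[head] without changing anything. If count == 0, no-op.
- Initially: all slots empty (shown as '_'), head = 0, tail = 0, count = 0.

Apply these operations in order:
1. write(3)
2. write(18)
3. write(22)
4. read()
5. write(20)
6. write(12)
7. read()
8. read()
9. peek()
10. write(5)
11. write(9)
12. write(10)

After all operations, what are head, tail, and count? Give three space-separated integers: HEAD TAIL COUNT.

Answer: 0 0 4

Derivation:
After op 1 (write(3)): arr=[3 _ _ _] head=0 tail=1 count=1
After op 2 (write(18)): arr=[3 18 _ _] head=0 tail=2 count=2
After op 3 (write(22)): arr=[3 18 22 _] head=0 tail=3 count=3
After op 4 (read()): arr=[3 18 22 _] head=1 tail=3 count=2
After op 5 (write(20)): arr=[3 18 22 20] head=1 tail=0 count=3
After op 6 (write(12)): arr=[12 18 22 20] head=1 tail=1 count=4
After op 7 (read()): arr=[12 18 22 20] head=2 tail=1 count=3
After op 8 (read()): arr=[12 18 22 20] head=3 tail=1 count=2
After op 9 (peek()): arr=[12 18 22 20] head=3 tail=1 count=2
After op 10 (write(5)): arr=[12 5 22 20] head=3 tail=2 count=3
After op 11 (write(9)): arr=[12 5 9 20] head=3 tail=3 count=4
After op 12 (write(10)): arr=[12 5 9 10] head=0 tail=0 count=4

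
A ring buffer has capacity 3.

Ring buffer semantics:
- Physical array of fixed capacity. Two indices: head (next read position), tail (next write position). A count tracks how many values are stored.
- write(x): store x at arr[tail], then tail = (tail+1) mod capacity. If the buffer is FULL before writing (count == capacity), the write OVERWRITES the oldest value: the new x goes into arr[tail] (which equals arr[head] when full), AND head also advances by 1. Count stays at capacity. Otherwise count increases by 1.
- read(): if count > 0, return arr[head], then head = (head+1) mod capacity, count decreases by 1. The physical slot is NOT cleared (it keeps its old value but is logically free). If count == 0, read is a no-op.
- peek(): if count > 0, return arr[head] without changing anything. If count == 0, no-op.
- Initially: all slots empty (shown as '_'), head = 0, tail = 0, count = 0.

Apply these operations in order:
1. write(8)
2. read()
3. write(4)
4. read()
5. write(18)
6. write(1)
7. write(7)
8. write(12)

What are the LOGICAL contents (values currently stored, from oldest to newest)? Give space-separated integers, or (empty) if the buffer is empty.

After op 1 (write(8)): arr=[8 _ _] head=0 tail=1 count=1
After op 2 (read()): arr=[8 _ _] head=1 tail=1 count=0
After op 3 (write(4)): arr=[8 4 _] head=1 tail=2 count=1
After op 4 (read()): arr=[8 4 _] head=2 tail=2 count=0
After op 5 (write(18)): arr=[8 4 18] head=2 tail=0 count=1
After op 6 (write(1)): arr=[1 4 18] head=2 tail=1 count=2
After op 7 (write(7)): arr=[1 7 18] head=2 tail=2 count=3
After op 8 (write(12)): arr=[1 7 12] head=0 tail=0 count=3

Answer: 1 7 12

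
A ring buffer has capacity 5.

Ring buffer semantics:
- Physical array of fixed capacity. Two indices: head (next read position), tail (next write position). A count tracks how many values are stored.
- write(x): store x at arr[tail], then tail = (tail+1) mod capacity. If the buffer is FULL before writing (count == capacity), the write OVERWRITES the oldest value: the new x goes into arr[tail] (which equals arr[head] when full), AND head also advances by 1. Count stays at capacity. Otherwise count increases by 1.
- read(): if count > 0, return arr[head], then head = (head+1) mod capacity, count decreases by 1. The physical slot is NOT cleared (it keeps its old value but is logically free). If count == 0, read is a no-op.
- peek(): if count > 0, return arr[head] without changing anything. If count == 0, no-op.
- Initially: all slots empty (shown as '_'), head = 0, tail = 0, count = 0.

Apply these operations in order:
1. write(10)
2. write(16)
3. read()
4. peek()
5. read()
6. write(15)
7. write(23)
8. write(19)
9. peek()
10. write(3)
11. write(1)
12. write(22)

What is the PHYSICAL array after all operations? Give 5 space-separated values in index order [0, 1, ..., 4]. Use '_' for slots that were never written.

Answer: 3 1 22 23 19

Derivation:
After op 1 (write(10)): arr=[10 _ _ _ _] head=0 tail=1 count=1
After op 2 (write(16)): arr=[10 16 _ _ _] head=0 tail=2 count=2
After op 3 (read()): arr=[10 16 _ _ _] head=1 tail=2 count=1
After op 4 (peek()): arr=[10 16 _ _ _] head=1 tail=2 count=1
After op 5 (read()): arr=[10 16 _ _ _] head=2 tail=2 count=0
After op 6 (write(15)): arr=[10 16 15 _ _] head=2 tail=3 count=1
After op 7 (write(23)): arr=[10 16 15 23 _] head=2 tail=4 count=2
After op 8 (write(19)): arr=[10 16 15 23 19] head=2 tail=0 count=3
After op 9 (peek()): arr=[10 16 15 23 19] head=2 tail=0 count=3
After op 10 (write(3)): arr=[3 16 15 23 19] head=2 tail=1 count=4
After op 11 (write(1)): arr=[3 1 15 23 19] head=2 tail=2 count=5
After op 12 (write(22)): arr=[3 1 22 23 19] head=3 tail=3 count=5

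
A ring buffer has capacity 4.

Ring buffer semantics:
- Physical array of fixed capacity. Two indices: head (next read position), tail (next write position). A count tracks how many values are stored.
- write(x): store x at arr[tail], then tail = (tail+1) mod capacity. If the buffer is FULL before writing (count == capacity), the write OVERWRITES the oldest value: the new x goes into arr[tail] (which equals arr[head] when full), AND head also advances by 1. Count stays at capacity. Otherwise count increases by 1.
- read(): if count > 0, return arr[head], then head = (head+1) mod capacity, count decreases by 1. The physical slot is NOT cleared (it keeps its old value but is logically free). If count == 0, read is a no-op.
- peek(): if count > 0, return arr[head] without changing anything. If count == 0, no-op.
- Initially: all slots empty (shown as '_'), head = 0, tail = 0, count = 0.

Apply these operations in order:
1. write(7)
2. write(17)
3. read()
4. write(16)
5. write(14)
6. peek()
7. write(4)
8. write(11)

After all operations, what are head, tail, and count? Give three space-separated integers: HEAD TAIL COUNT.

After op 1 (write(7)): arr=[7 _ _ _] head=0 tail=1 count=1
After op 2 (write(17)): arr=[7 17 _ _] head=0 tail=2 count=2
After op 3 (read()): arr=[7 17 _ _] head=1 tail=2 count=1
After op 4 (write(16)): arr=[7 17 16 _] head=1 tail=3 count=2
After op 5 (write(14)): arr=[7 17 16 14] head=1 tail=0 count=3
After op 6 (peek()): arr=[7 17 16 14] head=1 tail=0 count=3
After op 7 (write(4)): arr=[4 17 16 14] head=1 tail=1 count=4
After op 8 (write(11)): arr=[4 11 16 14] head=2 tail=2 count=4

Answer: 2 2 4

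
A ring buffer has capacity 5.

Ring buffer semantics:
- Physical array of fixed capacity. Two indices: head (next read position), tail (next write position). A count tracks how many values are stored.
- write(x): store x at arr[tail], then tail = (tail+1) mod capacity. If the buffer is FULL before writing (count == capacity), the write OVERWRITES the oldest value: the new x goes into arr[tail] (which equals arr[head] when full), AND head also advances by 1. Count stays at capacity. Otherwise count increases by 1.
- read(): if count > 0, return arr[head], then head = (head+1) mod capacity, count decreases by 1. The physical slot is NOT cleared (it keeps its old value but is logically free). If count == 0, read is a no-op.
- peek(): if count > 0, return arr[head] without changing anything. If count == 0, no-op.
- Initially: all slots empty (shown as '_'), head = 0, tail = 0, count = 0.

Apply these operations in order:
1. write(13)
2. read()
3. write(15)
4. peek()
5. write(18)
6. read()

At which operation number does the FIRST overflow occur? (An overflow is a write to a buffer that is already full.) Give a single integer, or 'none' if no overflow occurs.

After op 1 (write(13)): arr=[13 _ _ _ _] head=0 tail=1 count=1
After op 2 (read()): arr=[13 _ _ _ _] head=1 tail=1 count=0
After op 3 (write(15)): arr=[13 15 _ _ _] head=1 tail=2 count=1
After op 4 (peek()): arr=[13 15 _ _ _] head=1 tail=2 count=1
After op 5 (write(18)): arr=[13 15 18 _ _] head=1 tail=3 count=2
After op 6 (read()): arr=[13 15 18 _ _] head=2 tail=3 count=1

Answer: none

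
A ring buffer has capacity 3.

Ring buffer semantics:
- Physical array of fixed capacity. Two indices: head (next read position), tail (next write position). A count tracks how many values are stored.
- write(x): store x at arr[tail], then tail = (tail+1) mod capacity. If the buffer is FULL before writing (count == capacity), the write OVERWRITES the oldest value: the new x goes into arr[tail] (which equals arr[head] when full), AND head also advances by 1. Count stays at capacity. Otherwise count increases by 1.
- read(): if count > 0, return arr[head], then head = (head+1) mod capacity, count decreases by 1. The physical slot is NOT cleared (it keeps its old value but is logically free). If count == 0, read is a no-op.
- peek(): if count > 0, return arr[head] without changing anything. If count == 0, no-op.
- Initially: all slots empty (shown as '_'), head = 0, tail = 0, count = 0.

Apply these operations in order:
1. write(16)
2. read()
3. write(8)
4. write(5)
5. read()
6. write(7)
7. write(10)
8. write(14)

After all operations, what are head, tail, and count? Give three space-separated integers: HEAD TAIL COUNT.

Answer: 0 0 3

Derivation:
After op 1 (write(16)): arr=[16 _ _] head=0 tail=1 count=1
After op 2 (read()): arr=[16 _ _] head=1 tail=1 count=0
After op 3 (write(8)): arr=[16 8 _] head=1 tail=2 count=1
After op 4 (write(5)): arr=[16 8 5] head=1 tail=0 count=2
After op 5 (read()): arr=[16 8 5] head=2 tail=0 count=1
After op 6 (write(7)): arr=[7 8 5] head=2 tail=1 count=2
After op 7 (write(10)): arr=[7 10 5] head=2 tail=2 count=3
After op 8 (write(14)): arr=[7 10 14] head=0 tail=0 count=3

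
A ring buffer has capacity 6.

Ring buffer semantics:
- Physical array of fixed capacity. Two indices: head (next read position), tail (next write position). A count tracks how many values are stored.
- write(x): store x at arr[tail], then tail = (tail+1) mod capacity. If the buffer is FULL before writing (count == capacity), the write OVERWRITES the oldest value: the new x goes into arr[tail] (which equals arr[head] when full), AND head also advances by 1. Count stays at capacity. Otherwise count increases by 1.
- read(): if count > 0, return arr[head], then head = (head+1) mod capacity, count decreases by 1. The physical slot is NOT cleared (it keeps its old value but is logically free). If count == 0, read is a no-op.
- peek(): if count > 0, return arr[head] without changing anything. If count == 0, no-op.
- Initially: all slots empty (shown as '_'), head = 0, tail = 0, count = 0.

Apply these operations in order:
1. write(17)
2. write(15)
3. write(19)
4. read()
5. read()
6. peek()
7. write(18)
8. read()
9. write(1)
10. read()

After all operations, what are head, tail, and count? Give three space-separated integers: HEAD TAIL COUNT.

Answer: 4 5 1

Derivation:
After op 1 (write(17)): arr=[17 _ _ _ _ _] head=0 tail=1 count=1
After op 2 (write(15)): arr=[17 15 _ _ _ _] head=0 tail=2 count=2
After op 3 (write(19)): arr=[17 15 19 _ _ _] head=0 tail=3 count=3
After op 4 (read()): arr=[17 15 19 _ _ _] head=1 tail=3 count=2
After op 5 (read()): arr=[17 15 19 _ _ _] head=2 tail=3 count=1
After op 6 (peek()): arr=[17 15 19 _ _ _] head=2 tail=3 count=1
After op 7 (write(18)): arr=[17 15 19 18 _ _] head=2 tail=4 count=2
After op 8 (read()): arr=[17 15 19 18 _ _] head=3 tail=4 count=1
After op 9 (write(1)): arr=[17 15 19 18 1 _] head=3 tail=5 count=2
After op 10 (read()): arr=[17 15 19 18 1 _] head=4 tail=5 count=1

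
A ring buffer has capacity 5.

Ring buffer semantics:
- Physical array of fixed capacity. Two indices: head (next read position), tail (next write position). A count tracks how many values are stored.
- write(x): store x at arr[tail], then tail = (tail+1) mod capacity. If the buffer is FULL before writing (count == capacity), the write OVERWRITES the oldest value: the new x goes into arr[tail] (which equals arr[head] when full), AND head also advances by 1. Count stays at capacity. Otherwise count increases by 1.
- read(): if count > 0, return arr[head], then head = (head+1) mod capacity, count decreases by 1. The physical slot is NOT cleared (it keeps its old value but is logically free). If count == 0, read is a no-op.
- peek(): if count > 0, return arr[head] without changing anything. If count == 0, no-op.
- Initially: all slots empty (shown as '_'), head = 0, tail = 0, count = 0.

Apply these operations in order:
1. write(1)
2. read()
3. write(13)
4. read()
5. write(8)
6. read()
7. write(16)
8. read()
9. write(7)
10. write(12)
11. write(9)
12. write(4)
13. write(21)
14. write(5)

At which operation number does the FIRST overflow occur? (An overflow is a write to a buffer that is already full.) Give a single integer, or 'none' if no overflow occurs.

Answer: 14

Derivation:
After op 1 (write(1)): arr=[1 _ _ _ _] head=0 tail=1 count=1
After op 2 (read()): arr=[1 _ _ _ _] head=1 tail=1 count=0
After op 3 (write(13)): arr=[1 13 _ _ _] head=1 tail=2 count=1
After op 4 (read()): arr=[1 13 _ _ _] head=2 tail=2 count=0
After op 5 (write(8)): arr=[1 13 8 _ _] head=2 tail=3 count=1
After op 6 (read()): arr=[1 13 8 _ _] head=3 tail=3 count=0
After op 7 (write(16)): arr=[1 13 8 16 _] head=3 tail=4 count=1
After op 8 (read()): arr=[1 13 8 16 _] head=4 tail=4 count=0
After op 9 (write(7)): arr=[1 13 8 16 7] head=4 tail=0 count=1
After op 10 (write(12)): arr=[12 13 8 16 7] head=4 tail=1 count=2
After op 11 (write(9)): arr=[12 9 8 16 7] head=4 tail=2 count=3
After op 12 (write(4)): arr=[12 9 4 16 7] head=4 tail=3 count=4
After op 13 (write(21)): arr=[12 9 4 21 7] head=4 tail=4 count=5
After op 14 (write(5)): arr=[12 9 4 21 5] head=0 tail=0 count=5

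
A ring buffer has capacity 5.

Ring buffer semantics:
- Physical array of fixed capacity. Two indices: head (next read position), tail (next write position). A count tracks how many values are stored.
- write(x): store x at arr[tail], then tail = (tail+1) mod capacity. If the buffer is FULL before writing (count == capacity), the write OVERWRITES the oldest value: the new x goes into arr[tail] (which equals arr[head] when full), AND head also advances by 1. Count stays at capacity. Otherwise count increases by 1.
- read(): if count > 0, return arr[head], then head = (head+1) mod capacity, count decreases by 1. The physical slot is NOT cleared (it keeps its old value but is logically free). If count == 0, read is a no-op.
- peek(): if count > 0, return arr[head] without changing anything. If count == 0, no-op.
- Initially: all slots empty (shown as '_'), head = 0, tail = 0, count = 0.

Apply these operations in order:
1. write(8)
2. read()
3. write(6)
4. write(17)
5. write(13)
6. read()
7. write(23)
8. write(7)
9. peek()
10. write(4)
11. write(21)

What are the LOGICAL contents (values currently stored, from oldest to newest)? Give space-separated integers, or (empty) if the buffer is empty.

Answer: 13 23 7 4 21

Derivation:
After op 1 (write(8)): arr=[8 _ _ _ _] head=0 tail=1 count=1
After op 2 (read()): arr=[8 _ _ _ _] head=1 tail=1 count=0
After op 3 (write(6)): arr=[8 6 _ _ _] head=1 tail=2 count=1
After op 4 (write(17)): arr=[8 6 17 _ _] head=1 tail=3 count=2
After op 5 (write(13)): arr=[8 6 17 13 _] head=1 tail=4 count=3
After op 6 (read()): arr=[8 6 17 13 _] head=2 tail=4 count=2
After op 7 (write(23)): arr=[8 6 17 13 23] head=2 tail=0 count=3
After op 8 (write(7)): arr=[7 6 17 13 23] head=2 tail=1 count=4
After op 9 (peek()): arr=[7 6 17 13 23] head=2 tail=1 count=4
After op 10 (write(4)): arr=[7 4 17 13 23] head=2 tail=2 count=5
After op 11 (write(21)): arr=[7 4 21 13 23] head=3 tail=3 count=5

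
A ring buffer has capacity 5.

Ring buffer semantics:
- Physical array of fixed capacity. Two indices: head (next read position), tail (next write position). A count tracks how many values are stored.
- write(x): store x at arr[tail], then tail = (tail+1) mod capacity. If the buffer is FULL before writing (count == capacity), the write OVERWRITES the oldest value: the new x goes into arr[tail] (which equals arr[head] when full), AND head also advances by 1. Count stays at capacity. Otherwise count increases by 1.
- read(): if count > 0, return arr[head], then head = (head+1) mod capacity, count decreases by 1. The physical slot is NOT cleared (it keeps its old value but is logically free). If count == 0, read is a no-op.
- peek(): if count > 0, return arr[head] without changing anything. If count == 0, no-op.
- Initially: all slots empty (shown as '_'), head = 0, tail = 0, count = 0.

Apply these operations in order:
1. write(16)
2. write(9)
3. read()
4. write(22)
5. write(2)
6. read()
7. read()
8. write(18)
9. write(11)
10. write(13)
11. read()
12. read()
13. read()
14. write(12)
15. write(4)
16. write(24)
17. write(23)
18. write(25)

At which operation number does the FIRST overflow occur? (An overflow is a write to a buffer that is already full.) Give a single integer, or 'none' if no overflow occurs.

After op 1 (write(16)): arr=[16 _ _ _ _] head=0 tail=1 count=1
After op 2 (write(9)): arr=[16 9 _ _ _] head=0 tail=2 count=2
After op 3 (read()): arr=[16 9 _ _ _] head=1 tail=2 count=1
After op 4 (write(22)): arr=[16 9 22 _ _] head=1 tail=3 count=2
After op 5 (write(2)): arr=[16 9 22 2 _] head=1 tail=4 count=3
After op 6 (read()): arr=[16 9 22 2 _] head=2 tail=4 count=2
After op 7 (read()): arr=[16 9 22 2 _] head=3 tail=4 count=1
After op 8 (write(18)): arr=[16 9 22 2 18] head=3 tail=0 count=2
After op 9 (write(11)): arr=[11 9 22 2 18] head=3 tail=1 count=3
After op 10 (write(13)): arr=[11 13 22 2 18] head=3 tail=2 count=4
After op 11 (read()): arr=[11 13 22 2 18] head=4 tail=2 count=3
After op 12 (read()): arr=[11 13 22 2 18] head=0 tail=2 count=2
After op 13 (read()): arr=[11 13 22 2 18] head=1 tail=2 count=1
After op 14 (write(12)): arr=[11 13 12 2 18] head=1 tail=3 count=2
After op 15 (write(4)): arr=[11 13 12 4 18] head=1 tail=4 count=3
After op 16 (write(24)): arr=[11 13 12 4 24] head=1 tail=0 count=4
After op 17 (write(23)): arr=[23 13 12 4 24] head=1 tail=1 count=5
After op 18 (write(25)): arr=[23 25 12 4 24] head=2 tail=2 count=5

Answer: 18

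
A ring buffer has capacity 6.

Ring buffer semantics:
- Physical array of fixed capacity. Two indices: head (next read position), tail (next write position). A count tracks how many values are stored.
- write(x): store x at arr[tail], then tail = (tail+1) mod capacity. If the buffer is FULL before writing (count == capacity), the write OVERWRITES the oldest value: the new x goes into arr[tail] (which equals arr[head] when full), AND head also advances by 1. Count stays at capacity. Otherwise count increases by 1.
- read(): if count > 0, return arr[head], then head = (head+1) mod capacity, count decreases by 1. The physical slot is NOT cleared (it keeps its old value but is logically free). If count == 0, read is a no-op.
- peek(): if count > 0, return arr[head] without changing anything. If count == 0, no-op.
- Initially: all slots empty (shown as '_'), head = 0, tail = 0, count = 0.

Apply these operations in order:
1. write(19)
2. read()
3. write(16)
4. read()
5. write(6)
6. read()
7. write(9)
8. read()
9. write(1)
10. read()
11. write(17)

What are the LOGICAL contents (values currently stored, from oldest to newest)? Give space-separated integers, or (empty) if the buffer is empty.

Answer: 17

Derivation:
After op 1 (write(19)): arr=[19 _ _ _ _ _] head=0 tail=1 count=1
After op 2 (read()): arr=[19 _ _ _ _ _] head=1 tail=1 count=0
After op 3 (write(16)): arr=[19 16 _ _ _ _] head=1 tail=2 count=1
After op 4 (read()): arr=[19 16 _ _ _ _] head=2 tail=2 count=0
After op 5 (write(6)): arr=[19 16 6 _ _ _] head=2 tail=3 count=1
After op 6 (read()): arr=[19 16 6 _ _ _] head=3 tail=3 count=0
After op 7 (write(9)): arr=[19 16 6 9 _ _] head=3 tail=4 count=1
After op 8 (read()): arr=[19 16 6 9 _ _] head=4 tail=4 count=0
After op 9 (write(1)): arr=[19 16 6 9 1 _] head=4 tail=5 count=1
After op 10 (read()): arr=[19 16 6 9 1 _] head=5 tail=5 count=0
After op 11 (write(17)): arr=[19 16 6 9 1 17] head=5 tail=0 count=1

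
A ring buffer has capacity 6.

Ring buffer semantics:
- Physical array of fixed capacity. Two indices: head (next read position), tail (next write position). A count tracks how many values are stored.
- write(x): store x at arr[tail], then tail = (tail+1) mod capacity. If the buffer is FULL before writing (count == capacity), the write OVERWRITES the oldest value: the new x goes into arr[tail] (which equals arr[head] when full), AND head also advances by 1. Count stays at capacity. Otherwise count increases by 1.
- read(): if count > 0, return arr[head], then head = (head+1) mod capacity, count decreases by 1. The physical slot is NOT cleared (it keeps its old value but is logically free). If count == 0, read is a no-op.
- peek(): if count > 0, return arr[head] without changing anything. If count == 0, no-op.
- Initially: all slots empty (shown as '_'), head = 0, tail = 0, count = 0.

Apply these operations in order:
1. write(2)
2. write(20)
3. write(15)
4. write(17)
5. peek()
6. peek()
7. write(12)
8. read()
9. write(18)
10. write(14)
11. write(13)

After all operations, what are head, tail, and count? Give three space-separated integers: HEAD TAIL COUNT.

Answer: 2 2 6

Derivation:
After op 1 (write(2)): arr=[2 _ _ _ _ _] head=0 tail=1 count=1
After op 2 (write(20)): arr=[2 20 _ _ _ _] head=0 tail=2 count=2
After op 3 (write(15)): arr=[2 20 15 _ _ _] head=0 tail=3 count=3
After op 4 (write(17)): arr=[2 20 15 17 _ _] head=0 tail=4 count=4
After op 5 (peek()): arr=[2 20 15 17 _ _] head=0 tail=4 count=4
After op 6 (peek()): arr=[2 20 15 17 _ _] head=0 tail=4 count=4
After op 7 (write(12)): arr=[2 20 15 17 12 _] head=0 tail=5 count=5
After op 8 (read()): arr=[2 20 15 17 12 _] head=1 tail=5 count=4
After op 9 (write(18)): arr=[2 20 15 17 12 18] head=1 tail=0 count=5
After op 10 (write(14)): arr=[14 20 15 17 12 18] head=1 tail=1 count=6
After op 11 (write(13)): arr=[14 13 15 17 12 18] head=2 tail=2 count=6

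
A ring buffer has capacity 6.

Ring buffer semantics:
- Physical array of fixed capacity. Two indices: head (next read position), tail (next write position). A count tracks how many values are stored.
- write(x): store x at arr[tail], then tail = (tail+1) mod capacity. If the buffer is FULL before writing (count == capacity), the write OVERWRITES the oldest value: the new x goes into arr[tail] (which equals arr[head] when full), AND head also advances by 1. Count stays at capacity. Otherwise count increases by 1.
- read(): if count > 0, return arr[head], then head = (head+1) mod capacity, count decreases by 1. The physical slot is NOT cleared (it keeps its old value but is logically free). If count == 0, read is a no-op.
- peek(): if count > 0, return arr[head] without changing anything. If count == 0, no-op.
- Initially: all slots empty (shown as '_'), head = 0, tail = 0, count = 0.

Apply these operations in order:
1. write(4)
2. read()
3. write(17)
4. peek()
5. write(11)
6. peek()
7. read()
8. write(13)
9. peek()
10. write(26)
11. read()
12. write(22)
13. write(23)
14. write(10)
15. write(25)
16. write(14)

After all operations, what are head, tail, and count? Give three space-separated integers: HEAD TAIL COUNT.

Answer: 4 4 6

Derivation:
After op 1 (write(4)): arr=[4 _ _ _ _ _] head=0 tail=1 count=1
After op 2 (read()): arr=[4 _ _ _ _ _] head=1 tail=1 count=0
After op 3 (write(17)): arr=[4 17 _ _ _ _] head=1 tail=2 count=1
After op 4 (peek()): arr=[4 17 _ _ _ _] head=1 tail=2 count=1
After op 5 (write(11)): arr=[4 17 11 _ _ _] head=1 tail=3 count=2
After op 6 (peek()): arr=[4 17 11 _ _ _] head=1 tail=3 count=2
After op 7 (read()): arr=[4 17 11 _ _ _] head=2 tail=3 count=1
After op 8 (write(13)): arr=[4 17 11 13 _ _] head=2 tail=4 count=2
After op 9 (peek()): arr=[4 17 11 13 _ _] head=2 tail=4 count=2
After op 10 (write(26)): arr=[4 17 11 13 26 _] head=2 tail=5 count=3
After op 11 (read()): arr=[4 17 11 13 26 _] head=3 tail=5 count=2
After op 12 (write(22)): arr=[4 17 11 13 26 22] head=3 tail=0 count=3
After op 13 (write(23)): arr=[23 17 11 13 26 22] head=3 tail=1 count=4
After op 14 (write(10)): arr=[23 10 11 13 26 22] head=3 tail=2 count=5
After op 15 (write(25)): arr=[23 10 25 13 26 22] head=3 tail=3 count=6
After op 16 (write(14)): arr=[23 10 25 14 26 22] head=4 tail=4 count=6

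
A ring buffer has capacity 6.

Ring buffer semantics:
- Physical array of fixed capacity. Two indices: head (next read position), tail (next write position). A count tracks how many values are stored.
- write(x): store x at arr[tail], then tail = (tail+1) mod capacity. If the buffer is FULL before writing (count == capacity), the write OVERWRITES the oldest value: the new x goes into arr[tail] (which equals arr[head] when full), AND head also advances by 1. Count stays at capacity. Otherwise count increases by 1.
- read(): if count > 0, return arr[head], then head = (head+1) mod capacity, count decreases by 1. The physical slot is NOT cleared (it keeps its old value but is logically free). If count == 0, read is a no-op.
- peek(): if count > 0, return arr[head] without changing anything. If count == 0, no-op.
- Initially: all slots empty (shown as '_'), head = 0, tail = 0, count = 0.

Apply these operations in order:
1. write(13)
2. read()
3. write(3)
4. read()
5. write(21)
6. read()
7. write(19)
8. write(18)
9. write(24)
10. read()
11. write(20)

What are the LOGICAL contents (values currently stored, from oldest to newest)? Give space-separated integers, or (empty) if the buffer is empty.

Answer: 18 24 20

Derivation:
After op 1 (write(13)): arr=[13 _ _ _ _ _] head=0 tail=1 count=1
After op 2 (read()): arr=[13 _ _ _ _ _] head=1 tail=1 count=0
After op 3 (write(3)): arr=[13 3 _ _ _ _] head=1 tail=2 count=1
After op 4 (read()): arr=[13 3 _ _ _ _] head=2 tail=2 count=0
After op 5 (write(21)): arr=[13 3 21 _ _ _] head=2 tail=3 count=1
After op 6 (read()): arr=[13 3 21 _ _ _] head=3 tail=3 count=0
After op 7 (write(19)): arr=[13 3 21 19 _ _] head=3 tail=4 count=1
After op 8 (write(18)): arr=[13 3 21 19 18 _] head=3 tail=5 count=2
After op 9 (write(24)): arr=[13 3 21 19 18 24] head=3 tail=0 count=3
After op 10 (read()): arr=[13 3 21 19 18 24] head=4 tail=0 count=2
After op 11 (write(20)): arr=[20 3 21 19 18 24] head=4 tail=1 count=3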